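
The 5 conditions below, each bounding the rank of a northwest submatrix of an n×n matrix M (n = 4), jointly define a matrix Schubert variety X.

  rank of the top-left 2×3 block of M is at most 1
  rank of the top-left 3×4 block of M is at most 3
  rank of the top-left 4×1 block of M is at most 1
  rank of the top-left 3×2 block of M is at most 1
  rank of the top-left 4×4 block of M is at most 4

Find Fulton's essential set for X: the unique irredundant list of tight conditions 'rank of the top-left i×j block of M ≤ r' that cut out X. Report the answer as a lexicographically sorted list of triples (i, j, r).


Reconstructing r_w from the 5 given conditions:

  i=1: 1 1 1 1
  i=2: 1 1 1 2
  i=3: 1 1 2 3
  i=4: 1 2 3 4

reading off 1-entries of Δ²R: w = (1, 4, 3, 2).

ℓ(w)=3; the 2 essential cells (i,j,r):

[(2, 3, 1), (3, 2, 1)]


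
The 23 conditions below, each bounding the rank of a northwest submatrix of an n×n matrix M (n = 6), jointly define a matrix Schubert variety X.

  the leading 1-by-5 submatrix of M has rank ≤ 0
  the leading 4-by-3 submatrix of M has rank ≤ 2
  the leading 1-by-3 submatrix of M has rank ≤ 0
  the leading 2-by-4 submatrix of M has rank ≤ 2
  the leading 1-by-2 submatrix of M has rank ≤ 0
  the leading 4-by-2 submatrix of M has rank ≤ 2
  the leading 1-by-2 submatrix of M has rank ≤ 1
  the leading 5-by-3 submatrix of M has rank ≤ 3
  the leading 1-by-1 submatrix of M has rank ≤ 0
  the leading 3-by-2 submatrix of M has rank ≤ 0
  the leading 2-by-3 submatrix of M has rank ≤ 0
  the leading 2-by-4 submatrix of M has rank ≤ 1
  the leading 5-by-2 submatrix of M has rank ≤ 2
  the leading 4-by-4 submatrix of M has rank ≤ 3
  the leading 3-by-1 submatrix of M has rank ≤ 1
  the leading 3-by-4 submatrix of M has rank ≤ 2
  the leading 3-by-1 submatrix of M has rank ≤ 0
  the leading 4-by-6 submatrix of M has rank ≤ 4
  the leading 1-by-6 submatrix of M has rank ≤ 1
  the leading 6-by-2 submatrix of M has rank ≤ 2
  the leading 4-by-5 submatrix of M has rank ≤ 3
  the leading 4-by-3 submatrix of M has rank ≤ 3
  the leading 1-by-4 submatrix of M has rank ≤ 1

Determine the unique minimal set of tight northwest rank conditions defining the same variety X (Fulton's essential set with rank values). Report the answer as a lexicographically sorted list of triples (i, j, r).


Rank table r_w(6×6) implied by the 23 constraints:

  i=1: 0 | 0 | 0 | 0 | 0 | 1
  i=2: 0 | 0 | 0 | 1 | 1 | 2
  i=3: 0 | 0 | 1 | 2 | 2 | 3
  i=4: 1 | 1 | 2 | 3 | 3 | 4
  i=5: 1 | 2 | 3 | 4 | 4 | 5
  i=6: 1 | 2 | 3 | 4 | 5 | 6

giving w = (6, 4, 3, 1, 2, 5) via Δ²R.

ℓ(w)=10; the 3 essential cells (i,j,r):

[(1, 5, 0), (2, 3, 0), (3, 2, 0)]


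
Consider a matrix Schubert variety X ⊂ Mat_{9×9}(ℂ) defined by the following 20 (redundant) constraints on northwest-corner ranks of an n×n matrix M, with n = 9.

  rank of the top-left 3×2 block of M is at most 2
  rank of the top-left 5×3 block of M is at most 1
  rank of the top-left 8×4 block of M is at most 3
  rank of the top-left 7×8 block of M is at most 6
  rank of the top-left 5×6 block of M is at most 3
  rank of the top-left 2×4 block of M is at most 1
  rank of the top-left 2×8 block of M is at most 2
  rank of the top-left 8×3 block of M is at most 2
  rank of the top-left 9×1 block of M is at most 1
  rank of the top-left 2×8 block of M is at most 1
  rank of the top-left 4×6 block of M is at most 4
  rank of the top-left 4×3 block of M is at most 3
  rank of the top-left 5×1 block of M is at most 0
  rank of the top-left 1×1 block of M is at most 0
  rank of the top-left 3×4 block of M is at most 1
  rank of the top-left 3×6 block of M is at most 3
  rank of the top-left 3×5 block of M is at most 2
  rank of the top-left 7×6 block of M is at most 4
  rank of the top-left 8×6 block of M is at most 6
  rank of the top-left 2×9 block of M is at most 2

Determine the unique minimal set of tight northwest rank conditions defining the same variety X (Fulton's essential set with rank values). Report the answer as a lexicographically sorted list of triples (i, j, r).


Propagating the 20 rank bounds to every northwest block:

  R[1]: 0 | 1 | 1 | 1 | 1 | 1 | 1 | 1 | 1
  R[2]: 0 | 1 | 1 | 1 | 1 | 1 | 1 | 1 | 2
  R[3]: 0 | 1 | 1 | 1 | 2 | 2 | 2 | 2 | 3
  R[4]: 0 | 1 | 1 | 2 | 3 | 3 | 3 | 3 | 4
  R[5]: 0 | 1 | 1 | 2 | 3 | 3 | 4 | 4 | 5
  R[6]: 1 | 2 | 2 | 3 | 4 | 4 | 5 | 5 | 6
  R[7]: 1 | 2 | 2 | 3 | 4 | 4 | 5 | 6 | 7
  R[8]: 1 | 2 | 2 | 3 | 4 | 5 | 6 | 7 | 8
  R[9]: 1 | 2 | 3 | 4 | 5 | 6 | 7 | 8 | 9

the unique w with this rank table is (2, 9, 5, 4, 7, 1, 8, 6, 3).

D(w) has 19 cells with 7 SE-corners; essential set:

[(2, 8, 1), (3, 4, 1), (5, 1, 0), (5, 3, 1), (5, 6, 3), (7, 6, 4), (8, 3, 2)]


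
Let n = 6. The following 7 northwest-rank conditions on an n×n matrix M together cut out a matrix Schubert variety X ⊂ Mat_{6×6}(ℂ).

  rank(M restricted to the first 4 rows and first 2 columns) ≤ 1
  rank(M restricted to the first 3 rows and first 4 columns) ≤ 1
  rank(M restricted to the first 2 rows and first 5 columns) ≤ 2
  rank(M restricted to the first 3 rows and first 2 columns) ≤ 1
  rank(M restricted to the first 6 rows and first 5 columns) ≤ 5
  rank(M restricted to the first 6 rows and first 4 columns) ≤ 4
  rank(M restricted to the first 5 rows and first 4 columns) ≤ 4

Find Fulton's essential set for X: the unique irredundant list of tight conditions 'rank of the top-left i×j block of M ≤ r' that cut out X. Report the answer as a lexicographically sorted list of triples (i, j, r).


Computing R[i][j] = min implied NW-rank bound (n=6, 7 conditions):

  row 1: 1  1  1  1  1  1
  row 2: 1  1  1  1  2  2
  row 3: 1  1  1  1  2  3
  row 4: 1  1  2  2  3  4
  row 5: 1  2  3  3  4  5
  row 6: 1  2  3  4  5  6

second differences of R give the permutation w = (1, 5, 6, 3, 2, 4).

D(w) has 7 cells with 2 SE-corners; essential set:

[(3, 4, 1), (4, 2, 1)]


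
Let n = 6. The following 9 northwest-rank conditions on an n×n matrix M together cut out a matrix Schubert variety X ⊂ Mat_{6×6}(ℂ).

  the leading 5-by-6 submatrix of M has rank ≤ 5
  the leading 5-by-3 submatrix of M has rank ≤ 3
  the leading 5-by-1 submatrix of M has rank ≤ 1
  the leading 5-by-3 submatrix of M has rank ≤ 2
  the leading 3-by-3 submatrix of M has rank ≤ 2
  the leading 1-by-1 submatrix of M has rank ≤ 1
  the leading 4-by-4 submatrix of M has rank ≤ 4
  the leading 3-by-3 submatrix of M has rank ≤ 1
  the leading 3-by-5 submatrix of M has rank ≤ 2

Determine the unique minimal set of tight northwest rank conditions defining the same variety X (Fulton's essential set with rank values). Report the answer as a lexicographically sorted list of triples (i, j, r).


Reconstructing r_w from the 9 given conditions:

  R[1]: 1  1  1  1  1  1
  R[2]: 1  1  1  2  2  2
  R[3]: 1  1  1  2  2  3
  R[4]: 1  2  2  3  3  4
  R[5]: 1  2  2  3  4  5
  R[6]: 1  2  3  4  5  6

hence w(1..6) = (1, 4, 6, 2, 5, 3).

ℓ(w)=6; the 3 essential cells (i,j,r):

[(3, 3, 1), (3, 5, 2), (5, 3, 2)]


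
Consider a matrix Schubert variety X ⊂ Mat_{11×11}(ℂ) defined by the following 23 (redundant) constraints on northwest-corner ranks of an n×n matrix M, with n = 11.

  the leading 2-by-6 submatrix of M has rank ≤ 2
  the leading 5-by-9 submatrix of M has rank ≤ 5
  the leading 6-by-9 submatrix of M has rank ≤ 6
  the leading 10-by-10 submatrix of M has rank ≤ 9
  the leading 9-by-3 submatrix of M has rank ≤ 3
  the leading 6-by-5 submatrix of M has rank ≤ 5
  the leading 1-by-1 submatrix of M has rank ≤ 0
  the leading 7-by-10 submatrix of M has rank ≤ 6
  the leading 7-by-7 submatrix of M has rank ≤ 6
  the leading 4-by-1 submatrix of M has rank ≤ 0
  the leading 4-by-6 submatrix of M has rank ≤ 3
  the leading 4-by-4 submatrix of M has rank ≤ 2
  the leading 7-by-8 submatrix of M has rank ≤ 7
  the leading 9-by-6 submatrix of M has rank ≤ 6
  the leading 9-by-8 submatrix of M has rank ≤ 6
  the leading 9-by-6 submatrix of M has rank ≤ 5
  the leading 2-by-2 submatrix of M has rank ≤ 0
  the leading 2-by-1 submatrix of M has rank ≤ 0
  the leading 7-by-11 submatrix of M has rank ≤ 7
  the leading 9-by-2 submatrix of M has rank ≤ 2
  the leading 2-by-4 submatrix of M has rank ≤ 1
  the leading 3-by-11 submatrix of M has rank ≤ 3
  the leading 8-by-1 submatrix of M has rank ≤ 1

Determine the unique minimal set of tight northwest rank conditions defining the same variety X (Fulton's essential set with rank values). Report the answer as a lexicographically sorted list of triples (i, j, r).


Rank table r_w(11×11) implied by the 23 constraints:

  R[1]: 0 | 0 | 1 | 1 | 1 | 1 | 1 | 1 | 1 | 1 | 1
  R[2]: 0 | 0 | 1 | 1 | 2 | 2 | 2 | 2 | 2 | 2 | 2
  R[3]: 0 | 1 | 2 | 2 | 3 | 3 | 3 | 3 | 3 | 3 | 3
  R[4]: 0 | 1 | 2 | 2 | 3 | 3 | 4 | 4 | 4 | 4 | 4
  R[5]: 1 | 2 | 3 | 3 | 4 | 4 | 5 | 5 | 5 | 5 | 5
  R[6]: 1 | 2 | 3 | 4 | 5 | 5 | 6 | 6 | 6 | 6 | 6
  R[7]: 1 | 2 | 3 | 4 | 5 | 5 | 6 | 6 | 6 | 6 | 7
  R[8]: 1 | 2 | 3 | 4 | 5 | 5 | 6 | 6 | 7 | 7 | 8
  R[9]: 1 | 2 | 3 | 4 | 5 | 5 | 6 | 6 | 7 | 8 | 9
  R[10]: 1 | 2 | 3 | 4 | 5 | 6 | 7 | 7 | 8 | 9 | 10
  R[11]: 1 | 2 | 3 | 4 | 5 | 6 | 7 | 8 | 9 | 10 | 11

hence w(1..11) = (3, 5, 2, 7, 1, 4, 11, 9, 10, 6, 8).

D(w) has 17 cells with 8 SE-corners; essential set:

[(2, 2, 0), (2, 4, 1), (4, 1, 0), (4, 4, 2), (4, 6, 3), (7, 10, 6), (9, 6, 5), (9, 8, 6)]


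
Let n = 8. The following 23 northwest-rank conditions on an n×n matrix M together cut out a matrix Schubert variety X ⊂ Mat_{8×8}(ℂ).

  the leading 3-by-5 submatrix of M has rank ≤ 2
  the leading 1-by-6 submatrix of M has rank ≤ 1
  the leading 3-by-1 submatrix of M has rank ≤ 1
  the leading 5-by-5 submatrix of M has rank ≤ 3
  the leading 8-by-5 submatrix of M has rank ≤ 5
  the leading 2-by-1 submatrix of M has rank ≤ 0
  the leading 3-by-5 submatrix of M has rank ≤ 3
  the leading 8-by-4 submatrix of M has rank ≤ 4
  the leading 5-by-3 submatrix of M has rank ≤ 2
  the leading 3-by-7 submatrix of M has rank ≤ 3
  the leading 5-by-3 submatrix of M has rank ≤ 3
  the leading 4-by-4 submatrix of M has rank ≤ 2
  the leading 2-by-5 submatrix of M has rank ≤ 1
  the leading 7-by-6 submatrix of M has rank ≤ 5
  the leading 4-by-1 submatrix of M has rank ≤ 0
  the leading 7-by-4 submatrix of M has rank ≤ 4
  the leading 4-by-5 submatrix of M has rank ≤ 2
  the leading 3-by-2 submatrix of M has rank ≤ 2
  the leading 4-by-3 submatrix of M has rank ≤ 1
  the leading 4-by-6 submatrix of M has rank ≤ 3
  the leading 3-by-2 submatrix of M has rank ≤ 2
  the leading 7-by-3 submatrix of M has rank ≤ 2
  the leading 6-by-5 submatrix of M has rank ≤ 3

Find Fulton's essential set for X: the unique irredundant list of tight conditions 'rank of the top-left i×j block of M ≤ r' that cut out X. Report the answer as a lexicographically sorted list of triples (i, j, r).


Recovering R(i,j) via the rank-extension bound from the 23 conditions:

  0, 1, 1, 1, 1, 1, 1, 1
  0, 1, 1, 1, 1, 2, 2, 2
  0, 1, 1, 2, 2, 3, 3, 3
  0, 1, 1, 2, 2, 3, 4, 4
  1, 2, 2, 3, 3, 4, 5, 5
  1, 2, 2, 3, 3, 4, 5, 6
  1, 2, 2, 3, 4, 5, 6, 7
  1, 2, 3, 4, 5, 6, 7, 8

the unique w with this rank table is (2, 6, 4, 7, 1, 8, 5, 3).

|D(w)|=13, |Ess(w)|=6:

[(2, 5, 1), (4, 1, 0), (4, 3, 1), (4, 5, 2), (6, 5, 3), (7, 3, 2)]


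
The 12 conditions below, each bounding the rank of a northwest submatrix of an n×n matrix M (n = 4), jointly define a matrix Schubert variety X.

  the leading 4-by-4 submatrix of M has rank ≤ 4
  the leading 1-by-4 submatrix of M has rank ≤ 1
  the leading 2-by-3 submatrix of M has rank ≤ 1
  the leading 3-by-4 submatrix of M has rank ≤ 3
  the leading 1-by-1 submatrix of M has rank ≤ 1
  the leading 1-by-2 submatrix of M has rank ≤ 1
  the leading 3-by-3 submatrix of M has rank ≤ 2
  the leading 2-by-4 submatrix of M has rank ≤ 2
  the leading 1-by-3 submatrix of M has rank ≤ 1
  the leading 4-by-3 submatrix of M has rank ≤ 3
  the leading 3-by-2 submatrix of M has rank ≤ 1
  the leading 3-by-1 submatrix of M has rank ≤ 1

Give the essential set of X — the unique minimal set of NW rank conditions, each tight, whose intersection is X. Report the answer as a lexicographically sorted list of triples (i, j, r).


The tightest implied rank at each (i,j), from the 12 conditions:

  row 1: 1 | 1 | 1 | 1
  row 2: 1 | 1 | 1 | 2
  row 3: 1 | 1 | 2 | 3
  row 4: 1 | 2 | 3 | 4

hence w(1..4) = (1, 4, 3, 2).

ℓ(w)=3; the 2 essential cells (i,j,r):

[(2, 3, 1), (3, 2, 1)]


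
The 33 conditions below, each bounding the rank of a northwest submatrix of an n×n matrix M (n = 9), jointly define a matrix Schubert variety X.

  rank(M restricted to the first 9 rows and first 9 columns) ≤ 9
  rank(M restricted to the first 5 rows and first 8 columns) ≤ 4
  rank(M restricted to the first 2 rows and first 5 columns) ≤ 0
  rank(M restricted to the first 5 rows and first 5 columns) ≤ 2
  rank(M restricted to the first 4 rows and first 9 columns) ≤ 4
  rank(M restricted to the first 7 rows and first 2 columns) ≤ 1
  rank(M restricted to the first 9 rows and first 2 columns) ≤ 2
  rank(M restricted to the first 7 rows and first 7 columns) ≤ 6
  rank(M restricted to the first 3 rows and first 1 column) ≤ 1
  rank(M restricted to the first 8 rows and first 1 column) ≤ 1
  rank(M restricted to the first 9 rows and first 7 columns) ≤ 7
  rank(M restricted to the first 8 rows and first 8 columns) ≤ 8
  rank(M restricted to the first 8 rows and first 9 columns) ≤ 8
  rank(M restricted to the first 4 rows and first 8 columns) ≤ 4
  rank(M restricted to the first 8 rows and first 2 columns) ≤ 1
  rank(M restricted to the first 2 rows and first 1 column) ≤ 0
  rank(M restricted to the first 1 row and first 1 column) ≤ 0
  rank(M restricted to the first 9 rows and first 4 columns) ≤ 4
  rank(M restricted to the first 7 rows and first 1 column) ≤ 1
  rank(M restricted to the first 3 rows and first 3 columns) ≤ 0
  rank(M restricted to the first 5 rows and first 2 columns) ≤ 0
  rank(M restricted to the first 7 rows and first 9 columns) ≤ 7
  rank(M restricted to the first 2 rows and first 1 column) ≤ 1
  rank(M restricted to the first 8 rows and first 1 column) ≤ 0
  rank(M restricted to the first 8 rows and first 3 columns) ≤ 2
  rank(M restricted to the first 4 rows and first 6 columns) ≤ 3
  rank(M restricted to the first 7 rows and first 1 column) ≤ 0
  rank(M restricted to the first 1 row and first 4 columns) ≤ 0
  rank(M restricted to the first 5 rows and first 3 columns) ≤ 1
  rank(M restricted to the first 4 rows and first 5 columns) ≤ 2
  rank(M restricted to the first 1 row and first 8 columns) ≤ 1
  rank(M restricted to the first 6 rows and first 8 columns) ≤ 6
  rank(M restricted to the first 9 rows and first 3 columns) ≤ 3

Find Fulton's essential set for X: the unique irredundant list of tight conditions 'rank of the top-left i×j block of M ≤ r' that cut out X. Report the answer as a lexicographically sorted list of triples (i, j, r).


The tightest implied rank at each (i,j), from the 33 conditions:

  i=1: 0  0  0  0  0  1  1  1  1
  i=2: 0  0  0  0  0  1  2  2  2
  i=3: 0  0  0  1  1  2  3  3  3
  i=4: 0  0  1  2  2  3  4  4  4
  i=5: 0  0  1  2  2  3  4  4  5
  i=6: 0  1  2  3  3  4  5  5  6
  i=7: 0  1  2  3  4  5  6  6  7
  i=8: 0  1  2  3  4  5  6  7  8
  i=9: 1  2  3  4  5  6  7  8  9

second differences of R give the permutation w = (6, 7, 4, 3, 9, 2, 5, 8, 1).

6 SE-corners of the 22-cell Rothe diagram give Ess(w):

[(2, 5, 0), (3, 3, 0), (5, 2, 0), (5, 5, 2), (5, 8, 4), (8, 1, 0)]


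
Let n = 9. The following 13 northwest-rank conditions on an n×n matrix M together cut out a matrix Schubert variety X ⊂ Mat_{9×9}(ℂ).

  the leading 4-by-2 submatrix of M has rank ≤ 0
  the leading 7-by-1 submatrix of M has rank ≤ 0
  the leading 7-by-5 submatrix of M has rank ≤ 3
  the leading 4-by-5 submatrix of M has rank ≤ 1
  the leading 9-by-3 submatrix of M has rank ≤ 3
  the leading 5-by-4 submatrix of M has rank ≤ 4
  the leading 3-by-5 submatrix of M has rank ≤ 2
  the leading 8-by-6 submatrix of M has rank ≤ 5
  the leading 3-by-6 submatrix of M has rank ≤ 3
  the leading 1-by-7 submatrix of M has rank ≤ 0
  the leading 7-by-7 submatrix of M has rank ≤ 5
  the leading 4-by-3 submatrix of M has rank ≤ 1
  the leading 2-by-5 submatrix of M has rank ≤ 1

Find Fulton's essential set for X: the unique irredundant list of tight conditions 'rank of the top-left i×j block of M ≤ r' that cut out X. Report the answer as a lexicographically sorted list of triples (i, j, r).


Propagating the 13 rank bounds to every northwest block:

  R[1]: 0 0 0 0 0 0 0 1 1
  R[2]: 0 0 1 1 1 1 1 2 2
  R[3]: 0 0 1 1 1 2 2 3 3
  R[4]: 0 0 1 1 1 2 3 4 4
  R[5]: 0 1 2 2 2 3 4 5 5
  R[6]: 0 1 2 3 3 4 5 6 6
  R[7]: 0 1 2 3 3 4 5 6 7
  R[8]: 1 2 3 4 4 5 6 7 8
  R[9]: 1 2 3 4 5 6 7 8 9

hence w(1..9) = (8, 3, 6, 7, 2, 4, 9, 1, 5).

|D(w)|=21, |Ess(w)|=5:

[(1, 7, 0), (4, 2, 0), (4, 5, 1), (7, 1, 0), (7, 5, 3)]


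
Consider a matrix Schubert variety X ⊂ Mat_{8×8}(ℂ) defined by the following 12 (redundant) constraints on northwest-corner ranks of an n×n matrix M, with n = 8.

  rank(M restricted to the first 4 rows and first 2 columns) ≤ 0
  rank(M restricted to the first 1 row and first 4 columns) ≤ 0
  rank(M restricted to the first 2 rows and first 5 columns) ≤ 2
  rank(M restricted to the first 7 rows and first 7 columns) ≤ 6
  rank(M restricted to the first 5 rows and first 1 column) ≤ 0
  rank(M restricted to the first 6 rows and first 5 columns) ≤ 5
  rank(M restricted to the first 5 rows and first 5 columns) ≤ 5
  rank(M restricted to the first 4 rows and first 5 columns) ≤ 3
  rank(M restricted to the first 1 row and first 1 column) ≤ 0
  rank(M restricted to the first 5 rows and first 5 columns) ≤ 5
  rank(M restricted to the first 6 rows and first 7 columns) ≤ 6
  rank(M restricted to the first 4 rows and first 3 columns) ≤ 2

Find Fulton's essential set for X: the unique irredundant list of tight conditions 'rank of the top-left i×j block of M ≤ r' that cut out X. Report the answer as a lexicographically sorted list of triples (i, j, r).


Propagating the 12 rank bounds to every northwest block:

  R[1]: 0  0  0  0  1  1  1  1
  R[2]: 0  0  1  1  2  2  2  2
  R[3]: 0  0  1  2  3  3  3  3
  R[4]: 0  0  1  2  3  4  4  4
  R[5]: 0  1  2  3  4  5  5  5
  R[6]: 1  2  3  4  5  6  6  6
  R[7]: 1  2  3  4  5  6  6  7
  R[8]: 1  2  3  4  5  6  7  8

second differences of R give the permutation w = (5, 3, 4, 6, 2, 1, 8, 7).

D(w) has 12 cells with 4 SE-corners; essential set:

[(1, 4, 0), (4, 2, 0), (5, 1, 0), (7, 7, 6)]


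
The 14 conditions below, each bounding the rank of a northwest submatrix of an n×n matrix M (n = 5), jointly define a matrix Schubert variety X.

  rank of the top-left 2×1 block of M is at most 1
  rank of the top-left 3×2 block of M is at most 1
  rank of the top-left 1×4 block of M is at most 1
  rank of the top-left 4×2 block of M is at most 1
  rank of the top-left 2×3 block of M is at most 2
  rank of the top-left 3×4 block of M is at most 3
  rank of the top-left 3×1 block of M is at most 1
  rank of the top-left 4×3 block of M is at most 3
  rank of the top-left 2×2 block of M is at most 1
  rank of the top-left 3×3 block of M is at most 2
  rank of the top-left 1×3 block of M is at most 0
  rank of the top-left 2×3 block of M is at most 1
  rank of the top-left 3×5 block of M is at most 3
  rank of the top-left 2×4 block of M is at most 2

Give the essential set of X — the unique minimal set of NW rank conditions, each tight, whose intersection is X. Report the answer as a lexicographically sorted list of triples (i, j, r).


Propagating the 14 rank bounds to every northwest block:

  0 0 0 1 1
  1 1 1 2 2
  1 1 2 3 3
  1 1 2 3 4
  1 2 3 4 5

hence w(1..5) = (4, 1, 3, 5, 2).

2 SE-corners of the 5-cell Rothe diagram give Ess(w):

[(1, 3, 0), (4, 2, 1)]


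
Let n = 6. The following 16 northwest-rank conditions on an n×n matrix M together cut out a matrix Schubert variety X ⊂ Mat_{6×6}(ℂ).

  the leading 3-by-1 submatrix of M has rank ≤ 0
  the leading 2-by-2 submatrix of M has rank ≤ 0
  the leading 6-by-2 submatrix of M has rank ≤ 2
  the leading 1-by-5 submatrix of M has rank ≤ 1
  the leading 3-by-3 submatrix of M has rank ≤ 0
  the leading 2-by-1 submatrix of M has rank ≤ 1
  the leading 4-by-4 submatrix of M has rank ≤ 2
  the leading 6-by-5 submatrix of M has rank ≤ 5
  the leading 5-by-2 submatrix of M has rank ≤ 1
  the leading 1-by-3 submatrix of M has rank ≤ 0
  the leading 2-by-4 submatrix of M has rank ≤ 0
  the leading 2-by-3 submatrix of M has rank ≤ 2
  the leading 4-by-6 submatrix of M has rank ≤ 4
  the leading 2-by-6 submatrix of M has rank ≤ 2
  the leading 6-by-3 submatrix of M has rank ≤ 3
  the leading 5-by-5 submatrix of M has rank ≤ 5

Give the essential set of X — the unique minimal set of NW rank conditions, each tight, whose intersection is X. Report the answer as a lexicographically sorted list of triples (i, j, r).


Computing R[i][j] = min implied NW-rank bound (n=6, 16 conditions):

  row 1: 0, 0, 0, 0, 1, 1
  row 2: 0, 0, 0, 0, 1, 2
  row 3: 0, 0, 0, 1, 2, 3
  row 4: 1, 1, 1, 2, 3, 4
  row 5: 1, 1, 2, 3, 4, 5
  row 6: 1, 2, 3, 4, 5, 6

giving w = (5, 6, 4, 1, 3, 2) via Δ²R.

3 SE-corners of the 12-cell Rothe diagram give Ess(w):

[(2, 4, 0), (3, 3, 0), (5, 2, 1)]


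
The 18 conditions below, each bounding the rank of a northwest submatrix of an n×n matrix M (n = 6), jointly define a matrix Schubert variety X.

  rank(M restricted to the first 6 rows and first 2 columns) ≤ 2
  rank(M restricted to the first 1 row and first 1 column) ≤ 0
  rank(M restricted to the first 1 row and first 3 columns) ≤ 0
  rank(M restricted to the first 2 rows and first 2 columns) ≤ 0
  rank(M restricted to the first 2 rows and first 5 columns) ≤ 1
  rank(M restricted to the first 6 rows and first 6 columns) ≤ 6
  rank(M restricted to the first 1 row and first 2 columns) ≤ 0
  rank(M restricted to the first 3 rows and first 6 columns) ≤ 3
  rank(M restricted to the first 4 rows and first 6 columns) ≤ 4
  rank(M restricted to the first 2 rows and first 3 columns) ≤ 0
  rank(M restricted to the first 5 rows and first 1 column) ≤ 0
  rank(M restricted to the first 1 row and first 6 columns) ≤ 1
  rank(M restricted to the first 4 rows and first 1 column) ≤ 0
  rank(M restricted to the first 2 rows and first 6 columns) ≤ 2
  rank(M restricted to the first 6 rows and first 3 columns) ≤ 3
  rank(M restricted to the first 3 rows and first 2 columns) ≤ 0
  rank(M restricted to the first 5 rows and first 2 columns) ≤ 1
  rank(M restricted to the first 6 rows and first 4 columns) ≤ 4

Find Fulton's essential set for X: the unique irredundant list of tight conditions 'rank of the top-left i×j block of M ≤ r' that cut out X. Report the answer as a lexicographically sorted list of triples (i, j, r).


Computing R[i][j] = min implied NW-rank bound (n=6, 18 conditions):

  0 | 0 | 0 | 1 | 1 | 1
  0 | 0 | 0 | 1 | 1 | 2
  0 | 0 | 1 | 2 | 2 | 3
  0 | 1 | 2 | 3 | 3 | 4
  0 | 1 | 2 | 3 | 4 | 5
  1 | 2 | 3 | 4 | 5 | 6

reading off 1-entries of Δ²R: w = (4, 6, 3, 2, 5, 1).

D(w) has 11 cells with 4 SE-corners; essential set:

[(2, 3, 0), (2, 5, 1), (3, 2, 0), (5, 1, 0)]


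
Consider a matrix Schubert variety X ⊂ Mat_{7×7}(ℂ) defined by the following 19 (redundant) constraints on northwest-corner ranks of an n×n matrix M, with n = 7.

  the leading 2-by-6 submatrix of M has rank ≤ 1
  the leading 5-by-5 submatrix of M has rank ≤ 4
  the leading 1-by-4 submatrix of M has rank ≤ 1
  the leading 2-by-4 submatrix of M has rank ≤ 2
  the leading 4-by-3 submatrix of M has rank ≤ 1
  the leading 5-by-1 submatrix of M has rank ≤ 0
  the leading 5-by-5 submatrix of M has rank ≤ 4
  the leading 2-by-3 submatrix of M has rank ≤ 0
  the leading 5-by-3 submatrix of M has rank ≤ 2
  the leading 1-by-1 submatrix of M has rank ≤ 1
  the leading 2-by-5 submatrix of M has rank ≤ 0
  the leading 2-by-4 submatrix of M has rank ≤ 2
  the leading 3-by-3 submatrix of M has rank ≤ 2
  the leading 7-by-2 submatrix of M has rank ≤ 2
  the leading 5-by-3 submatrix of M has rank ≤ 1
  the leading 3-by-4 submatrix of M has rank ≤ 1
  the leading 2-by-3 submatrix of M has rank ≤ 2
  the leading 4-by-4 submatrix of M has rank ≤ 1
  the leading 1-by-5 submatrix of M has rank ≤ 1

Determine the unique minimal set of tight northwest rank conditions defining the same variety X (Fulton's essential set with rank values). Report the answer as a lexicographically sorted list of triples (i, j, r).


Computing R[i][j] = min implied NW-rank bound (n=7, 19 conditions):

  i=1: 0 0 0 0 0 1 1
  i=2: 0 0 0 0 0 1 2
  i=3: 0 1 1 1 1 2 3
  i=4: 0 1 1 1 2 3 4
  i=5: 0 1 1 2 3 4 5
  i=6: 1 2 2 3 4 5 6
  i=7: 1 2 3 4 5 6 7

hence w(1..7) = (6, 7, 2, 5, 4, 1, 3).

|D(w)|=16, |Ess(w)|=4:

[(2, 5, 0), (4, 4, 1), (5, 1, 0), (5, 3, 1)]


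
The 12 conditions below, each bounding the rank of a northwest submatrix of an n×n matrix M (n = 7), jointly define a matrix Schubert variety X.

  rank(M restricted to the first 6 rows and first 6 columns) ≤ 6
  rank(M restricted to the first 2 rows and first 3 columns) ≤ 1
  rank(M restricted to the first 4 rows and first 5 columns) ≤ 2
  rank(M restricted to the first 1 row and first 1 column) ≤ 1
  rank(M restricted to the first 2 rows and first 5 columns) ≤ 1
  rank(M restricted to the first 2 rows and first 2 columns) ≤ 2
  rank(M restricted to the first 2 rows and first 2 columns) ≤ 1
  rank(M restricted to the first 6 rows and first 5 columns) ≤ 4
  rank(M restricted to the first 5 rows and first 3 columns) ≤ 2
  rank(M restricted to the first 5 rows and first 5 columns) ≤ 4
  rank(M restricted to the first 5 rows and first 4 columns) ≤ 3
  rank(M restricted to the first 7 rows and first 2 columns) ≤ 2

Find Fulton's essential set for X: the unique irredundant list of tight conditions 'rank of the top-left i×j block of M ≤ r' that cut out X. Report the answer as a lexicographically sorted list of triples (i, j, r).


The tightest implied rank at each (i,j), from the 12 conditions:

  i=1: 1  1  1  1  1  1  1
  i=2: 1  1  1  1  1  2  2
  i=3: 1  2  2  2  2  3  3
  i=4: 1  2  2  2  2  3  4
  i=5: 1  2  2  3  3  4  5
  i=6: 1  2  3  4  4  5  6
  i=7: 1  2  3  4  5  6  7

the unique w with this rank table is (1, 6, 2, 7, 4, 3, 5).

Rothe diagram D(w) (8 cells), 3 SE-corners (essential conditions):

[(2, 5, 1), (4, 5, 2), (5, 3, 2)]


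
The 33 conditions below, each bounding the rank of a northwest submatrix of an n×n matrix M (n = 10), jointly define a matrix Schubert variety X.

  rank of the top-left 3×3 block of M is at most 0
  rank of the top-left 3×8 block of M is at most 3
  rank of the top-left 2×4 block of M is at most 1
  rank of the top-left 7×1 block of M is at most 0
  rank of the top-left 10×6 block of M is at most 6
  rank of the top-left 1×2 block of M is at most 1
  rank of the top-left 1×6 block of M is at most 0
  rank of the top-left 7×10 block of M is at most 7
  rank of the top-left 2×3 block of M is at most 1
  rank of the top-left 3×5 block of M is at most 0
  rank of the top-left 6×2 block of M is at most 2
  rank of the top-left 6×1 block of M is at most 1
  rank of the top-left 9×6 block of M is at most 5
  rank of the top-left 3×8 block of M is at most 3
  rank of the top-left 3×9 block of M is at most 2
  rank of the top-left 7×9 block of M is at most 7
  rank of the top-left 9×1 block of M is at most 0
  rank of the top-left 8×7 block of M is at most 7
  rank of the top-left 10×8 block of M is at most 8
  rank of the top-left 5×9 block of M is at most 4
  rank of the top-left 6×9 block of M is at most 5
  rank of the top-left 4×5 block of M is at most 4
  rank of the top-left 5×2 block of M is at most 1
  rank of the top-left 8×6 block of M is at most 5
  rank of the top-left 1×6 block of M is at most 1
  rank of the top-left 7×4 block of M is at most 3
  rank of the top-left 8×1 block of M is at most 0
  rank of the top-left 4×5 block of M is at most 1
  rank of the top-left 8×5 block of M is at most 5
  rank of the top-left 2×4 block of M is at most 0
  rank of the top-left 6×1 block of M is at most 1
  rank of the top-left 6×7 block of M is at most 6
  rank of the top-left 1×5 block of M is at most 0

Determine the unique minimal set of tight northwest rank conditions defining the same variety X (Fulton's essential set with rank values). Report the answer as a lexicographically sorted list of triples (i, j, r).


Computing R[i][j] = min implied NW-rank bound (n=10, 33 conditions):

  i=1: 0 | 0 | 0 | 0 | 0 | 0 | 1 | 1 | 1 | 1
  i=2: 0 | 0 | 0 | 0 | 0 | 1 | 2 | 2 | 2 | 2
  i=3: 0 | 0 | 0 | 0 | 0 | 1 | 2 | 2 | 2 | 3
  i=4: 0 | 1 | 1 | 1 | 1 | 2 | 3 | 3 | 3 | 4
  i=5: 0 | 1 | 2 | 2 | 2 | 3 | 4 | 4 | 4 | 5
  i=6: 0 | 1 | 2 | 3 | 3 | 4 | 5 | 5 | 5 | 6
  i=7: 0 | 1 | 2 | 3 | 4 | 5 | 6 | 6 | 6 | 7
  i=8: 0 | 1 | 2 | 3 | 4 | 5 | 6 | 7 | 7 | 8
  i=9: 0 | 1 | 2 | 3 | 4 | 5 | 6 | 7 | 8 | 9
  i=10: 1 | 2 | 3 | 4 | 5 | 6 | 7 | 8 | 9 | 10

giving w = (7, 6, 10, 2, 3, 4, 5, 8, 9, 1) via Δ²R.

D(w) has 24 cells with 4 SE-corners; essential set:

[(1, 6, 0), (3, 5, 0), (3, 9, 2), (9, 1, 0)]


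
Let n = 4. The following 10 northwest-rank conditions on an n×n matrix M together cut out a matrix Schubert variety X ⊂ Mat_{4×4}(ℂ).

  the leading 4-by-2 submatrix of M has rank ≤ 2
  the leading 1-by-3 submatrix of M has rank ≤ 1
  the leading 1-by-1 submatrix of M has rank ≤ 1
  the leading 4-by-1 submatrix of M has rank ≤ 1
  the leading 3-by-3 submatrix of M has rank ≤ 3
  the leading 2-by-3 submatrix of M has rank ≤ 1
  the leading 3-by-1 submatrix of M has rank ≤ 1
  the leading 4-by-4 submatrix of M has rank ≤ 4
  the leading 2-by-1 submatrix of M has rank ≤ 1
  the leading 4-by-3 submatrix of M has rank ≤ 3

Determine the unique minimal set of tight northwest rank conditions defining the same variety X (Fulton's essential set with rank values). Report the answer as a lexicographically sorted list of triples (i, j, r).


Recovering R(i,j) via the rank-extension bound from the 10 conditions:

  R[1]: 1, 1, 1, 1
  R[2]: 1, 1, 1, 2
  R[3]: 1, 2, 2, 3
  R[4]: 1, 2, 3, 4

the unique w with this rank table is (1, 4, 2, 3).

|D(w)|=2, |Ess(w)|=1:

[(2, 3, 1)]


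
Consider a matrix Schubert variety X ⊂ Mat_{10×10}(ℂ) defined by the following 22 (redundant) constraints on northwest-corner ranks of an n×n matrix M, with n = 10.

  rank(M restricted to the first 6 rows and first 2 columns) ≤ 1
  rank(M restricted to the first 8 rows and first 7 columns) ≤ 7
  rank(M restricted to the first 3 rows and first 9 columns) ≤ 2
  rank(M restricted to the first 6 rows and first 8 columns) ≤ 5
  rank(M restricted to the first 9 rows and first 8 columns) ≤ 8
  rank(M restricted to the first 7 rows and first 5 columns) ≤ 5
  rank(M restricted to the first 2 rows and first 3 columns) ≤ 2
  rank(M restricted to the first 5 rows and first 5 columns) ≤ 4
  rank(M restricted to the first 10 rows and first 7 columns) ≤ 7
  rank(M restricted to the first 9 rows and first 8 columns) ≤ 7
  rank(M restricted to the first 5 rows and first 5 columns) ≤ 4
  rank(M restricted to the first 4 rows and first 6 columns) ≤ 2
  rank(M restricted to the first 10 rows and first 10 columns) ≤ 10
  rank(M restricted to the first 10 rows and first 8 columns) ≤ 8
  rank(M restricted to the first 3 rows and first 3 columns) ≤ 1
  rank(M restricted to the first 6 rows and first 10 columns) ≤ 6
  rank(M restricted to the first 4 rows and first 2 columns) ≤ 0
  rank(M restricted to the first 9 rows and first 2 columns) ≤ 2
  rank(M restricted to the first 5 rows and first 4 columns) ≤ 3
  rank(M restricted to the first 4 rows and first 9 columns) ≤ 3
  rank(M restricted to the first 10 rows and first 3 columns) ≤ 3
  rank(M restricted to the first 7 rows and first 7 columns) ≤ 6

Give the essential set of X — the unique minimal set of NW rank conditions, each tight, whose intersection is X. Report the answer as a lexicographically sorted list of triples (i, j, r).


Computing R[i][j] = min implied NW-rank bound (n=10, 22 conditions):

  row 1: 0 | 0 | 1 | 1 | 1 | 1 | 1 | 1 | 1 | 1
  row 2: 0 | 0 | 1 | 2 | 2 | 2 | 2 | 2 | 2 | 2
  row 3: 0 | 0 | 1 | 2 | 2 | 2 | 2 | 2 | 2 | 3
  row 4: 0 | 0 | 1 | 2 | 2 | 2 | 3 | 3 | 3 | 4
  row 5: 1 | 1 | 2 | 3 | 3 | 3 | 4 | 4 | 4 | 5
  row 6: 1 | 1 | 2 | 3 | 4 | 4 | 5 | 5 | 5 | 6
  row 7: 1 | 2 | 3 | 4 | 5 | 5 | 6 | 6 | 6 | 7
  row 8: 1 | 2 | 3 | 4 | 5 | 6 | 7 | 7 | 7 | 8
  row 9: 1 | 2 | 3 | 4 | 5 | 6 | 7 | 7 | 8 | 9
  row 10: 1 | 2 | 3 | 4 | 5 | 6 | 7 | 8 | 9 | 10

hence w(1..10) = (3, 4, 10, 7, 1, 5, 2, 6, 9, 8).

ℓ(w)=17; the 5 essential cells (i,j,r):

[(3, 9, 2), (4, 2, 0), (4, 6, 2), (6, 2, 1), (9, 8, 7)]


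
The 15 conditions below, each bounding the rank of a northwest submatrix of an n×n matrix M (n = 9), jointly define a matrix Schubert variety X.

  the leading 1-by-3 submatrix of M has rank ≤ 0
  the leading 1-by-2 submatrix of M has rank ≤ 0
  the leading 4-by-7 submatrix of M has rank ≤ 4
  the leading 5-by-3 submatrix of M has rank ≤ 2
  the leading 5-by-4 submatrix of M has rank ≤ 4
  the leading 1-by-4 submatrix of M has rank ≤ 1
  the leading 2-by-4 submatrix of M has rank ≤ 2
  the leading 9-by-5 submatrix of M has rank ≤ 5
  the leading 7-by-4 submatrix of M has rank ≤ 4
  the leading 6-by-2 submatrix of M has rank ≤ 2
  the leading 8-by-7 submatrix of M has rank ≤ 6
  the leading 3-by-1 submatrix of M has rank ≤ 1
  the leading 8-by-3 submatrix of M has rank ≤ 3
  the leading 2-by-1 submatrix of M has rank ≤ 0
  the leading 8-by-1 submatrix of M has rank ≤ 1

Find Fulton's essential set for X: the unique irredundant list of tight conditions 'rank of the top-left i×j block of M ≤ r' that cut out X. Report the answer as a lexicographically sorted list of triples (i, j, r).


Propagating the 15 rank bounds to every northwest block:

  R[1]: 0 | 0 | 0 | 1 | 1 | 1 | 1 | 1 | 1
  R[2]: 0 | 1 | 1 | 2 | 2 | 2 | 2 | 2 | 2
  R[3]: 1 | 2 | 2 | 3 | 3 | 3 | 3 | 3 | 3
  R[4]: 1 | 2 | 2 | 3 | 4 | 4 | 4 | 4 | 4
  R[5]: 1 | 2 | 2 | 3 | 4 | 5 | 5 | 5 | 5
  R[6]: 1 | 2 | 3 | 4 | 5 | 6 | 6 | 6 | 6
  R[7]: 1 | 2 | 3 | 4 | 5 | 6 | 6 | 7 | 7
  R[8]: 1 | 2 | 3 | 4 | 5 | 6 | 6 | 7 | 8
  R[9]: 1 | 2 | 3 | 4 | 5 | 6 | 7 | 8 | 9

second differences of R give the permutation w = (4, 2, 1, 5, 6, 3, 8, 9, 7).

|D(w)|=8, |Ess(w)|=4:

[(1, 3, 0), (2, 1, 0), (5, 3, 2), (8, 7, 6)]


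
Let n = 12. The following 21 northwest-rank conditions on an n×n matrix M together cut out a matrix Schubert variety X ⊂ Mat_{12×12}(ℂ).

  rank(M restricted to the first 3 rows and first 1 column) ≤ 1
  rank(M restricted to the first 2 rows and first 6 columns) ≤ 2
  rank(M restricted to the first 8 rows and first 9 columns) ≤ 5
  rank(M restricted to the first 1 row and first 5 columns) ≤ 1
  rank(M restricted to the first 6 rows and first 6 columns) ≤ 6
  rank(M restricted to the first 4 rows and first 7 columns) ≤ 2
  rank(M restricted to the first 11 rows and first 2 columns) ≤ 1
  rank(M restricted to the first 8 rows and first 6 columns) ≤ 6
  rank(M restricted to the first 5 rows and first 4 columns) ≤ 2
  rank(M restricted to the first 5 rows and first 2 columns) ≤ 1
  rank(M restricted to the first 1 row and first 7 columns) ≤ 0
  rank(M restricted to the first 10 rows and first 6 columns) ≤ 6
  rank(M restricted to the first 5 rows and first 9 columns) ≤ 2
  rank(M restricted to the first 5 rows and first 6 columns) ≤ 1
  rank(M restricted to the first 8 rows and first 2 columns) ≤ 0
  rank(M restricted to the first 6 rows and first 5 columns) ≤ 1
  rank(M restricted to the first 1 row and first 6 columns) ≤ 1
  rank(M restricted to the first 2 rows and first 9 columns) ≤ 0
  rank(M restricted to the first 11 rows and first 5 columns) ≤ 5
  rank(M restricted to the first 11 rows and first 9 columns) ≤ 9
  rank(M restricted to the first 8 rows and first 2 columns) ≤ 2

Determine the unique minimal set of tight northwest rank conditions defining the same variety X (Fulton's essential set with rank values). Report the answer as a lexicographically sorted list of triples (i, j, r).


Computing R[i][j] = min implied NW-rank bound (n=12, 21 conditions):

  0  0  0  0  0  0  0  0  0  1  1  1
  0  0  0  0  0  0  0  0  0  1  2  2
  0  0  1  1  1  1  1  1  1  2  3  3
  0  0  1  1  1  1  2  2  2  3  4  4
  0  0  1  1  1  1  2  2  2  3  4  5
  0  0  1  1  1  2  3  3  3  4  5  6
  0  0  1  2  2  3  4  4  4  5  6  7
  0  0  1  2  3  4  5  5  5  6  7  8
  1  1  2  3  4  5  6  6  6  7  8  9
  1  1  2  3  4  5  6  7  7  8  9  10
  1  1  2  3  4  5  6  7  8  9  10  11
  1  2  3  4  5  6  7  8  9  10  11  12

hence w(1..12) = (10, 11, 3, 7, 12, 6, 4, 5, 1, 8, 9, 2).

ℓ(w)=42; the 6 essential cells (i,j,r):

[(2, 9, 0), (5, 6, 1), (5, 9, 2), (6, 5, 1), (8, 2, 0), (11, 2, 1)]


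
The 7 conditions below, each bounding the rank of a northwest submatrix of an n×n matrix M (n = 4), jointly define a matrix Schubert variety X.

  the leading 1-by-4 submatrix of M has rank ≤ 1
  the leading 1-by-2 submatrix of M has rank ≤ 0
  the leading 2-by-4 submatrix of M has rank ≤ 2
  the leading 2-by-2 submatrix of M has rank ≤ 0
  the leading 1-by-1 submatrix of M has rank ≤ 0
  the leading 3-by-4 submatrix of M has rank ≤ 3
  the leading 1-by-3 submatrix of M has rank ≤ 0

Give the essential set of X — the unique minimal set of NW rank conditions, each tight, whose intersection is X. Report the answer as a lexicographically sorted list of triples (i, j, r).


The tightest implied rank at each (i,j), from the 7 conditions:

  i=1: 0, 0, 0, 1
  i=2: 0, 0, 1, 2
  i=3: 1, 1, 2, 3
  i=4: 1, 2, 3, 4

so w = (4, 3, 1, 2).

D(w) has 5 cells with 2 SE-corners; essential set:

[(1, 3, 0), (2, 2, 0)]


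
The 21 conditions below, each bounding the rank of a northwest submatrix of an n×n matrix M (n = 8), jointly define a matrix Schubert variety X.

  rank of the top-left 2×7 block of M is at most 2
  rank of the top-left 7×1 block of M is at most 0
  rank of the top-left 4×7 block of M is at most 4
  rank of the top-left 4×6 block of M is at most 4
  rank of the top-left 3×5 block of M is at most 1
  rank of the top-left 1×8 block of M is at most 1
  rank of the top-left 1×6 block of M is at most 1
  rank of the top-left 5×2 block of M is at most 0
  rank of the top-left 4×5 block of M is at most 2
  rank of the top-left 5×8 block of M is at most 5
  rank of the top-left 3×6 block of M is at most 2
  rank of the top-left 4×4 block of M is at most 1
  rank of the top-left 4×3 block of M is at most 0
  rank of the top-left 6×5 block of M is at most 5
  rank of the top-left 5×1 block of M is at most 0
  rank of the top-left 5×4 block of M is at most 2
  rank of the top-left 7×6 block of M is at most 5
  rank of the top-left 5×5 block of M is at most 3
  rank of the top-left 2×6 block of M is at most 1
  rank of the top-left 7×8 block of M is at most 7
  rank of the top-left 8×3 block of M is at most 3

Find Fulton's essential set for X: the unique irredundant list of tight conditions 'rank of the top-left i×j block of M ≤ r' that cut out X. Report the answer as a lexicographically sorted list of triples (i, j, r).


Reconstructing r_w from the 21 given conditions:

  R[1]: 0  0  0  1  1  1  1  1
  R[2]: 0  0  0  1  1  1  2  2
  R[3]: 0  0  0  1  1  2  3  3
  R[4]: 0  0  0  1  2  3  4  4
  R[5]: 0  0  1  2  3  4  5  5
  R[6]: 0  1  2  3  4  5  6  6
  R[7]: 0  1  2  3  4  5  6  7
  R[8]: 1  2  3  4  5  6  7  8

the unique w with this rank table is (4, 7, 6, 5, 3, 2, 8, 1).

D(w) has 19 cells with 5 SE-corners; essential set:

[(2, 6, 1), (3, 5, 1), (4, 3, 0), (5, 2, 0), (7, 1, 0)]


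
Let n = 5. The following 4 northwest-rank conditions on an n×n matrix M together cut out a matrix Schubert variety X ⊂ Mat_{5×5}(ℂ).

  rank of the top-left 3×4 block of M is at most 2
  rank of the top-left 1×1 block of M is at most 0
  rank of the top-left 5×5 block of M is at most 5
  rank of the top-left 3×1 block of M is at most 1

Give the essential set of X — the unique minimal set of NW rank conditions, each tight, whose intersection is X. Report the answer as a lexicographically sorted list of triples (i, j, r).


Reconstructing r_w from the 4 given conditions:

  R[1]: 0 | 1 | 1 | 1 | 1
  R[2]: 1 | 2 | 2 | 2 | 2
  R[3]: 1 | 2 | 2 | 2 | 3
  R[4]: 1 | 2 | 3 | 3 | 4
  R[5]: 1 | 2 | 3 | 4 | 5

second differences of R give the permutation w = (2, 1, 5, 3, 4).

|D(w)|=3, |Ess(w)|=2:

[(1, 1, 0), (3, 4, 2)]
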